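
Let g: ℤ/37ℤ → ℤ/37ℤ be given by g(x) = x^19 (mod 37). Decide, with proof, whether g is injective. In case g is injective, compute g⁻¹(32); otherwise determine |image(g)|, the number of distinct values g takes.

5

Since 37 is prime, the nonzero elements of ℤ/37ℤ form a cyclic group of order 36.
As gcd(19, 36) = 1, raising to the 19th power is a bijection on this group: if u^19 ≡ v^19 then (uv^{−1})^19 = 1, and the only element of order dividing gcd(19, 36) = 1 is 1, so u = v.
With g(0) = 0 this makes g injective on all of ℤ/37ℤ, hence bijective (finite equal-size domain and codomain). In particular g is injective.
Since g is injective, we find the preimage of 32. The inverse of x ↦ x^19 on (ℤ/37ℤ)^× is x ↦ x^19, because 19·19 = 361 = 10·36 + 1 ≡ 1 (mod 36) and x^{36} = 1 for x ≠ 0 (Fermat). So g⁻¹(32) = 32^19 mod 37.
Repeated squaring mod 37: 32^1 ≡ 32, 32^2 ≡ 32² = 1024 ≡ 25, 32^4 ≡ 25² = 625 ≡ 33, 32^8 ≡ 33² = 1089 ≡ 16, 32^16 ≡ 16² = 256 ≡ 34. Since 19 = 16 + 2 + 1, 32^19 ≡ 34·25·32: 34·25 = 850 ≡ 36, then 36·32 = 1152 ≡ 5. So 32^19 ≡ 5 (mod 37).
Hence g⁻¹(32) = 5.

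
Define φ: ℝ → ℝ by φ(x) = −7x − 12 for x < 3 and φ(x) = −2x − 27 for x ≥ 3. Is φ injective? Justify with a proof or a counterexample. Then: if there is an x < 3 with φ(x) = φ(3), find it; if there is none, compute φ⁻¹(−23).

Both pieces are strictly decreasing (slopes −7 and −2), so each is injective on its own interval.
The left piece maps (−∞, 3) onto (−33, ∞); the right piece maps [3, ∞) onto (−∞, −33].
These images are disjoint, so no value is attained by both pieces. So φ is injective.
Because the two images are disjoint, no x < 3 has φ(x) = φ(3), so we compute φ⁻¹(−23): −23 lies in (−33, ∞), so solve −7x − 12 = −23: x = (−23 + 12)/(−7) = 11/7.

11/7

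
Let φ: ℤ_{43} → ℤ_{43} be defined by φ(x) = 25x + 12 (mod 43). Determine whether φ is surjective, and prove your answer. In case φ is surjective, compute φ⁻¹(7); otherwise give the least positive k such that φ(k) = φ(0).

17

Since gcd(25, 43) = 1, 25 is invertible modulo 43. Euclid's algorithm: 43 = 1·25 + 18, 25 = 1·18 + 7, 18 = 2·7 + 4, 7 = 1·4 + 3, 4 = 1·3 + 1; back-substituting gives 1 = 31·25 − 18·43, so 25⁻¹ ≡ 31 (mod 43).
Then y ↦ 31(y − 12) is a two-sided inverse to φ, so every y ∈ ℤ_{43} has a preimage.
Therefore φ is surjective.
Since φ is surjective, we compute φ⁻¹(7): solve 25x + 12 ≡ 7 (mod 43), i.e. 25x ≡ 38 (mod 43).
Multiplying by 25⁻¹ = 31 gives x ≡ 31·38 = 1178 = 27·43 + 17 ≡ 17 (mod 43).
Check: φ(17) = 25·17 + 12 = 437 = 10·43 + 7 ≡ 7 (mod 43).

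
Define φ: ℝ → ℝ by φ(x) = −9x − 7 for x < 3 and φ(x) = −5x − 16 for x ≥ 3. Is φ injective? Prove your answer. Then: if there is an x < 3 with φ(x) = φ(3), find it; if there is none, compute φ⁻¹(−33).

8/3

Both pieces are strictly decreasing (slopes −9 and −5), so each is injective on its own interval.
The left piece maps (−∞, 3) onto (−34, ∞); the right piece maps [3, ∞) onto (−∞, −31].
These images overlap. In particular φ(3) = −31 (right piece), and solving −9x − 7 = −31 on the left piece gives x = 8/3 < 3.
So φ(8/3) = φ(3) with 8/3 ≠ 3, and φ is not injective. This x = 8/3 is the requested value below 3.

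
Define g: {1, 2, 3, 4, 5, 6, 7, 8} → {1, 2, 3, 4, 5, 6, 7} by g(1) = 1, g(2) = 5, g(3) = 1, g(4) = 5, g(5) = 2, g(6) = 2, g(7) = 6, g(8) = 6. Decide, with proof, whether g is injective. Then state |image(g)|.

4

g(1) = 1 = g(3) with 1 ≠ 3, so g is not injective.
The image of g is {1, 2, 5, 6}, which has 4 elements.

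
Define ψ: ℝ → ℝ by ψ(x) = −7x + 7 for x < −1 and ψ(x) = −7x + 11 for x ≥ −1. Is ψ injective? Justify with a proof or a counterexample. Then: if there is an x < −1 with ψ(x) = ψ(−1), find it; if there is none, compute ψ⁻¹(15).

Both pieces are strictly decreasing (slopes −7 and −7), so each is injective on its own interval.
The left piece maps (−∞, −1) onto (14, ∞); the right piece maps [−1, ∞) onto (−∞, 18].
These images overlap. In particular ψ(−1) = 18 (right piece), and solving −7x + 7 = 18 on the left piece gives x = −11/7 < −1.
So ψ(−11/7) = ψ(−1) with −11/7 ≠ −1, and ψ is not injective. This x = −11/7 is the requested value below −1.

-11/7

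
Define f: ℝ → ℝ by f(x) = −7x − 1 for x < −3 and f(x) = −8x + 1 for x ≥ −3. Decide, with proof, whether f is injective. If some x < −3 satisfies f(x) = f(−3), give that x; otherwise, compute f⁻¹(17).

-26/7

Both pieces are strictly decreasing (slopes −7 and −8), so each is injective on its own interval.
The left piece maps (−∞, −3) onto (20, ∞); the right piece maps [−3, ∞) onto (−∞, 25].
These images overlap. In particular f(−3) = 25 (right piece), and solving −7x − 1 = 25 on the left piece gives x = −26/7 < −3.
So f(−26/7) = f(−3) with −26/7 ≠ −3, and f is not injective. This x = −26/7 is the requested value below −3.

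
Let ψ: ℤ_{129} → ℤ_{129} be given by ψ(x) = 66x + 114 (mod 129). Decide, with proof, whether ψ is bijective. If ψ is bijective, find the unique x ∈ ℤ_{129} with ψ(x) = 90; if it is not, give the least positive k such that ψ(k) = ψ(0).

We have gcd(66, 129) = 3 > 1. Taking u = 0 and v = 43: ψ(0) = 114 and ψ(43) = 66·43 + 114 = 2952 ≡ 114 (mod 129).
So ψ(0) = ψ(43) while 0 ≠ 43, therefore ψ is not injective, hence not bijective.
Since ψ is not bijective, we find the least positive k with ψ(k) = ψ(0): this means 66k ≡ 0 (mod 129), i.e. 129 ∣ 66k. Since gcd(66, 129) = 3, dividing through by 3 this holds exactly when 43 ∣ 22k, and as gcd(22, 43) = 1, exactly when 43 ∣ k.
The smallest positive such k is 43.

43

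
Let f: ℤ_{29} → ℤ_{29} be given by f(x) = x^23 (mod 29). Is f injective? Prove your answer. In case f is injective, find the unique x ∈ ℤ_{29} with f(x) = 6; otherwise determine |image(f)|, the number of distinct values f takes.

Since 29 is prime, the nonzero elements of ℤ_{29} form a cyclic group of order 28.
As gcd(23, 28) = 1, raising to the 23rd power is a bijection on this group: if u^23 ≡ v^23 then (uv^{−1})^23 = 1, and the only element of order dividing gcd(23, 28) = 1 is 1, so u = v.
With f(0) = 0 this makes f injective on all of ℤ_{29}, hence bijective (finite equal-size domain and codomain). In particular f is injective.
Since f is injective, we find the preimage of 6. The inverse of x ↦ x^23 on (ℤ_{29})^× is x ↦ x^11, because 23·11 = 253 = 9·28 + 1 ≡ 1 (mod 28) and x^{28} = 1 for x ≠ 0 (Fermat). So f⁻¹(6) = 6^11 mod 29.
Repeated squaring mod 29: 6^1 ≡ 6, 6^2 ≡ 6² = 36 ≡ 7, 6^4 ≡ 7² = 49 ≡ 20, 6^8 ≡ 20² = 400 ≡ 23. Since 11 = 8 + 2 + 1, 6^11 ≡ 23·7·6: 23·7 = 161 ≡ 16, then 16·6 = 96 ≡ 9. So 6^11 ≡ 9 (mod 29).
Hence f⁻¹(6) = 9.

9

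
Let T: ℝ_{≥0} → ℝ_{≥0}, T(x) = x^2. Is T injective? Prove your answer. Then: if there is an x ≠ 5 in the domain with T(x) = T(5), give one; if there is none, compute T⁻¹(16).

4

On ℝ_{≥0}, x ↦ x^2 is strictly increasing, so T(a) = T(b) forces a = b. Therefore T is injective.
Since x ↦ x^2 is strictly increasing on ℝ_{≥0}, it is injective there, so no x ≠ 5 in the domain has T(x) = T(5). We therefore compute T⁻¹(16) = 16^{1/2} = 4 (indeed 4^2 = 16).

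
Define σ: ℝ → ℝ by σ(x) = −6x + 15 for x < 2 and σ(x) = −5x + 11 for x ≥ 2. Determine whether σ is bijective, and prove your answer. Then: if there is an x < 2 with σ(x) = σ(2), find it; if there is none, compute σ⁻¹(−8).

19/5

Both pieces are strictly decreasing (slopes −6 and −5), so each is injective on its own interval.
The left piece maps (−∞, 2) onto (3, ∞); the right piece maps [2, ∞) onto (−∞, 1].
The images leave a gap (3 has no preimage), so σ is not surjective, hence not bijective.
Because the two images are disjoint, no x < 2 has σ(x) = σ(2), so we compute σ⁻¹(−8): −8 lies in (−∞, 1], so solve −5x + 11 = −8: x = (−8 − 11)/(−5) = 19/5.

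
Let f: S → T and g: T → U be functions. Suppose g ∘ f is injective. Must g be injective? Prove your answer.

not injective

No. Take S = {0, 1}, T = {0, 1, 2}, U = {0, 1, 2}, f(a) = a for each a ∈ S, and g(b) = 1 if b ∈ {1, 2} else g(b) = b.
Then g ∘ f = f is injective (S ⊂ T and f is the inclusion), but g(1) = g(2) = 1 with 1 ≠ 2, so g is not injective.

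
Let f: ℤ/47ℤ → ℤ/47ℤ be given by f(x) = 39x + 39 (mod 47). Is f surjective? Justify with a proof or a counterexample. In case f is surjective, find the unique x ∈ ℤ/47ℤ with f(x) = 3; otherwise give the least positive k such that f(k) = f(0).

Since gcd(39, 47) = 1, 39 is invertible modulo 47. Euclid's algorithm: 47 = 1·39 + 8, 39 = 4·8 + 7, 8 = 1·7 + 1; back-substituting gives 1 = 41·39 − 34·47, so 39⁻¹ ≡ 41 (mod 47).
Then y ↦ 41(y − 39) is a two-sided inverse to f, so every y ∈ ℤ/47ℤ has a preimage.
Therefore f is surjective.
Since f is surjective, we find f⁻¹(3): we need 39x ≡ 3 − 39 ≡ 11 (mod 47). Using 39⁻¹ = 41: x ≡ 41·11 = 451 = 9·47 + 28, so x = 28.
Check: f(28) = 39·28 + 39 = 1131 = 24·47 + 3 ≡ 3 (mod 47).

28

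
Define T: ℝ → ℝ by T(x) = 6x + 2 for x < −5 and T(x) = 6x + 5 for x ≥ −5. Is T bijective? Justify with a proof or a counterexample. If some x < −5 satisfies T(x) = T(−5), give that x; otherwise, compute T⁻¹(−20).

-25/6

Both pieces are strictly increasing (slopes 6 and 6), so each is injective on its own interval.
The left piece maps (−∞, −5) onto (−∞, −28); the right piece maps [−5, ∞) onto [−25, ∞).
The images leave a gap (−28 has no preimage), so T is not surjective, hence not bijective.
Because the two images are disjoint, no x < −5 has T(x) = T(−5), so we compute T⁻¹(−20): −20 lies in [−25, ∞), so solve 6x + 5 = −20: x = (−20 − 5)/6 = −25/6.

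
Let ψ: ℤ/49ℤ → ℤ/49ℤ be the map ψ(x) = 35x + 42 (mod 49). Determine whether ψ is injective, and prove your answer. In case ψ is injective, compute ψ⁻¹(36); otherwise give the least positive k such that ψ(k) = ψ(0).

We have gcd(35, 49) = 7 > 1. Taking x_1 = 0 and x_2 = 7: ψ(0) = 42 and ψ(7) = 35·7 + 42 = 287 ≡ 42 (mod 49).
So ψ(0) = ψ(7) while 0 ≠ 7, so ψ is not injective.
Since ψ is not injective, we find the least positive k with ψ(k) = ψ(0): this means 35k ≡ 0 (mod 49), i.e. 49 ∣ 35k. Since gcd(35, 49) = 7, dividing through by 7 this holds exactly when 7 ∣ 5k, and as gcd(5, 7) = 1, exactly when 7 ∣ k.
The smallest positive such k is 7.

7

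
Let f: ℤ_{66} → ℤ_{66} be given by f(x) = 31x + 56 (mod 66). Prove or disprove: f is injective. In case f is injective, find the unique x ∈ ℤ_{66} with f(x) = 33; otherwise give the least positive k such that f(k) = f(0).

61

By definition, f is injective if f(a) = f(b) implies a = b.
Suppose f(a) = f(b) in ℤ_{66}. Then 31a + 56 ≡ 31b + 56 (mod 66), thus 31(a − b) ≡ 0 (mod 66).
Since gcd(31, 66) = 1, 31 is invertible modulo 66, hence a − b ≡ 0 (mod 66), i.e. a = b.
So f is injective.
We now compute 31⁻¹ mod 66 explicitly. Euclid's algorithm: 66 = 2·31 + 4, 31 = 7·4 + 3, 4 = 1·3 + 1; back-substituting gives 1 = 49·31 − 23·66, so 31⁻¹ ≡ 49 (mod 66).
Since f is injective, we find f⁻¹(33): we need 31x ≡ 33 − 56 ≡ 43 (mod 66). Using 31⁻¹ = 49: x ≡ 49·43 = 2107 = 31·66 + 61, so x = 61.
Check: f(61) = 31·61 + 56 = 1947 = 29·66 + 33 ≡ 33 (mod 66).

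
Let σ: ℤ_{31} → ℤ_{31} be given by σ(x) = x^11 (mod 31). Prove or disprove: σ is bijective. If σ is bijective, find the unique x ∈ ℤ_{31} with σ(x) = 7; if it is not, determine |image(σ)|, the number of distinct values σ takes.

20

Since 31 is prime, the nonzero elements of ℤ_{31} form a cyclic group of order 30.
As gcd(11, 30) = 1, raising to the 11th power is a bijection on this group: if a^11 ≡ b^11 then (ab^{−1})^11 = 1, and the only element of order dividing gcd(11, 30) = 1 is 1, so a = b.
With σ(0) = 0 this makes σ injective on all of ℤ_{31}, hence bijective (finite equal-size domain and codomain). In particular σ is bijective.
Since σ is bijective, we find the preimage of 7. The inverse of x ↦ x^11 on (ℤ_{31})^× is x ↦ x^11, because 11·11 = 121 = 4·30 + 1 ≡ 1 (mod 30) and x^{30} = 1 for x ≠ 0 (Fermat). So σ⁻¹(7) = 7^11 mod 31.
Repeated squaring mod 31: 7^1 ≡ 7, 7^2 ≡ 7² = 49 ≡ 18, 7^4 ≡ 18² = 324 ≡ 14, 7^8 ≡ 14² = 196 ≡ 10. Since 11 = 8 + 2 + 1, 7^11 ≡ 10·18·7: 10·18 = 180 ≡ 25, then 25·7 = 175 ≡ 20. So 7^11 ≡ 20 (mod 31).
Hence σ⁻¹(7) = 20.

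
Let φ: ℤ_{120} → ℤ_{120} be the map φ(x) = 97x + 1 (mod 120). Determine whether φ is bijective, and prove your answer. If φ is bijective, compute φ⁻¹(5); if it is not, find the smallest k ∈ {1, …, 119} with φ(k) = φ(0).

52

Recall that injectivity means: for all u, v in the domain, φ(u) = φ(v) implies u = v.
Suppose φ(u) = φ(v) in ℤ_{120}. Then 97u + 1 ≡ 97v + 1 (mod 120), hence 97(u − v) ≡ 0 (mod 120).
Since gcd(97, 120) = 1, 97 is invertible modulo 120, thus u − v ≡ 0 (mod 120), i.e. u = v.
We now compute 97⁻¹ mod 120 explicitly. Euclid's algorithm: 120 = 1·97 + 23, 97 = 4·23 + 5, 23 = 4·5 + 3, 5 = 1·3 + 2, 3 = 1·2 + 1; back-substituting gives 1 = 73·97 − 59·120, so 97⁻¹ ≡ 73 (mod 120).
Then y ↦ 73(y − 1) is a two-sided inverse to φ, so every y ∈ ℤ_{120} has a preimage.
Therefore φ is bijective.
Since φ is bijective, we compute φ⁻¹(5): solve 97x + 1 ≡ 5 (mod 120), i.e. 97x ≡ 4 (mod 120).
Multiplying by 97⁻¹ = 73 gives x ≡ 73·4 = 292 = 2·120 + 52 ≡ 52 (mod 120).
Check: φ(52) = 97·52 + 1 = 5045 = 42·120 + 5 ≡ 5 (mod 120).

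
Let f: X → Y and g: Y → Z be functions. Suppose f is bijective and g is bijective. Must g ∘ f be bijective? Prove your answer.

bijective

Injectivity: if g(f(u)) = g(f(v)) then f(u) = f(v) (g injective) so u = v (f injective).
Surjectivity: for c ∈ Z pick b with g(b) = c, then a with f(a) = b; then (g ∘ f)(a) = c.
Therefore g ∘ f is bijective.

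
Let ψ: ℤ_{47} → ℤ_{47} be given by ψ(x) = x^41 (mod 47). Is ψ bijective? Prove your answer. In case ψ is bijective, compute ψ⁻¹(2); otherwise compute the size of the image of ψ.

42

Since 47 is prime, the nonzero elements of ℤ_{47} form a cyclic group of order 46.
As gcd(41, 46) = 1, raising to the 41st power is a bijection on this group: if s^41 ≡ t^41 then (st^{−1})^41 = 1, and the only element of order dividing gcd(41, 46) = 1 is 1, so s = t.
With ψ(0) = 0 this makes ψ injective on all of ℤ_{47}, hence bijective (finite equal-size domain and codomain). In particular ψ is bijective.
Since ψ is bijective, we find the preimage of 2. The inverse of x ↦ x^41 on (ℤ_{47})^× is x ↦ x^9, because 41·9 = 369 = 8·46 + 1 ≡ 1 (mod 46) and x^{46} = 1 for x ≠ 0 (Fermat). So ψ⁻¹(2) = 2^9 mod 47.
Repeated squaring mod 47: 2^1 ≡ 2, 2^2 ≡ 2² = 4, 2^4 ≡ 4² = 16, 2^8 ≡ 16² = 256 ≡ 21. Since 9 = 8 + 1, 2^9 ≡ 21·2: 21·2 = 42. So 2^9 ≡ 42 (mod 47).
Hence ψ⁻¹(2) = 42.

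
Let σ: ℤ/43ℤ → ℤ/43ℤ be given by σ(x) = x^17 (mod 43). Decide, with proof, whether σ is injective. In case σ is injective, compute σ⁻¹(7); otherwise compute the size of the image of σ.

Since 43 is prime, the nonzero elements of ℤ/43ℤ form a cyclic group of order 42.
As gcd(17, 42) = 1, raising to the 17th power is a bijection on this group: if s^17 ≡ t^17 then (st^{−1})^17 = 1, and the only element of order dividing gcd(17, 42) = 1 is 1, so s = t.
With σ(0) = 0 this makes σ injective on all of ℤ/43ℤ, hence bijective (finite equal-size domain and codomain). In particular σ is injective.
Since σ is injective, we find the preimage of 7. The inverse of x ↦ x^17 on (ℤ/43ℤ)^× is x ↦ x^5, because 17·5 = 85 = 2·42 + 1 ≡ 1 (mod 42) and x^{42} = 1 for x ≠ 0 (Fermat). So σ⁻¹(7) = 7^5 mod 43.
Repeated squaring mod 43: 7^1 ≡ 7, 7^2 ≡ 7² = 49 ≡ 6, 7^4 ≡ 6² = 36. Since 5 = 4 + 1, 7^5 ≡ 36·7: 36·7 = 252 ≡ 37. So 7^5 ≡ 37 (mod 43).
Hence σ⁻¹(7) = 37.

37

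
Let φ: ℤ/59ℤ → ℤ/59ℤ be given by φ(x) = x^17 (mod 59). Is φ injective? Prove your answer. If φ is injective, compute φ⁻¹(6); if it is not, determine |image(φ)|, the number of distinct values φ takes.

Since 59 is prime, the nonzero elements of ℤ/59ℤ form a cyclic group of order 58.
As gcd(17, 58) = 1, raising to the 17th power is a bijection on this group: if x_1^17 ≡ x_2^17 then (x_1x_2^{−1})^17 = 1, and the only element of order dividing gcd(17, 58) = 1 is 1, so x_1 = x_2.
With φ(0) = 0 this makes φ injective on all of ℤ/59ℤ, hence bijective (finite equal-size domain and codomain). In particular φ is injective.
Since φ is injective, we find the preimage of 6. The inverse of x ↦ x^17 on (ℤ/59ℤ)^× is x ↦ x^41, because 17·41 = 697 = 12·58 + 1 ≡ 1 (mod 58) and x^{58} = 1 for x ≠ 0 (Fermat). So φ⁻¹(6) = 6^41 mod 59.
Repeated squaring mod 59: 6^1 ≡ 6, 6^2 ≡ 6² = 36, 6^4 ≡ 36² = 1296 ≡ 57, 6^8 ≡ 57² = 3249 ≡ 4, 6^16 ≡ 4² = 16, 6^32 ≡ 16² = 256 ≡ 20. Since 41 = 32 + 8 + 1, 6^41 ≡ 20·4·6: 20·4 = 80 ≡ 21, then 21·6 = 126 ≡ 8. So 6^41 ≡ 8 (mod 59).
Hence φ⁻¹(6) = 8.

8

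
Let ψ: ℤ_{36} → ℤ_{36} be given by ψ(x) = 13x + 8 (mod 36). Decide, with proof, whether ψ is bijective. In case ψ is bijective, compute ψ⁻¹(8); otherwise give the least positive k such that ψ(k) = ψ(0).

0

Recall: injectivity means: for all u, v in the domain, ψ(u) = ψ(v) implies u = v.
If ψ(u) = ψ(v), then 13u ≡ 13v (mod 36). Because gcd(13, 36) = 1, we may cancel 13 to get u ≡ v (mod 36).
We now compute 13⁻¹ mod 36 explicitly. Euclid's algorithm: 36 = 2·13 + 10, 13 = 1·10 + 3, 10 = 3·3 + 1; back-substituting gives 1 = 25·13 − 9·36, so 13⁻¹ ≡ 25 (mod 36).
Then y ↦ 25(y − 8) is a two-sided inverse to ψ, so every y ∈ ℤ_{36} has a preimage.
Hence ψ is bijective.
Since ψ is bijective, we find ψ⁻¹(8): we need 13x ≡ 8 − 8 ≡ 0 (mod 36). Using 13⁻¹ = 25: x ≡ 25·0 = 0, so x = 0.
Check: ψ(0) = 13·0 + 8 = 8 ≡ 8 (mod 36).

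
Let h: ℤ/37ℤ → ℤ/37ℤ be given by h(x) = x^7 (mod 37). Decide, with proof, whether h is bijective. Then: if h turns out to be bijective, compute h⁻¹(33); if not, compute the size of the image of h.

34

Since 37 is prime, the nonzero elements of ℤ/37ℤ form a cyclic group of order 36.
As gcd(7, 36) = 1, raising to the 7th power is a bijection on this group: if a^7 ≡ b^7 then (ab^{−1})^7 = 1, and the only element of order dividing gcd(7, 36) = 1 is 1, so a = b.
With h(0) = 0 this makes h injective on all of ℤ/37ℤ, hence bijective (finite equal-size domain and codomain). In particular h is bijective.
Since h is bijective, we find the preimage of 33. The inverse of x ↦ x^7 on (ℤ/37ℤ)^× is x ↦ x^31, because 7·31 = 217 = 6·36 + 1 ≡ 1 (mod 36) and x^{36} = 1 for x ≠ 0 (Fermat). So h⁻¹(33) = 33^31 mod 37.
Repeated squaring mod 37: 33^1 ≡ 33, 33^2 ≡ 33² = 1089 ≡ 16, 33^4 ≡ 16² = 256 ≡ 34, 33^8 ≡ 34² = 1156 ≡ 9, 33^16 ≡ 9² = 81 ≡ 7. Since 31 = 16 + 8 + 4 + 2 + 1, 33^31 ≡ 7·9·34·16·33: 7·9 = 63 ≡ 26, then 26·34 = 884 ≡ 33, then 33·16 = 528 ≡ 10, then 10·33 = 330 ≡ 34. So 33^31 ≡ 34 (mod 37).
Hence h⁻¹(33) = 34.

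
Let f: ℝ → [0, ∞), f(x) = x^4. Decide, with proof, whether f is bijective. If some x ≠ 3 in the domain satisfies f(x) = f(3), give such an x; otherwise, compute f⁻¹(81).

f(3) = 81 = (−3)^4 = f(−3) (since 4 is even), with 3 ≠ −3. So f is not injective, hence not bijective.
For the follow-up, such an x exists: taking x = −3 ∈ ℝ gives f(−3) = 81 = f(3) with −3 ≠ 3.

-3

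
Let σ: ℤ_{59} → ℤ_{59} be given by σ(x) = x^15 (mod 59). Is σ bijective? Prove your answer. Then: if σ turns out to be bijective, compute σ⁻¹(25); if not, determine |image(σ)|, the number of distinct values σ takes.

Since 59 is prime, the nonzero elements of ℤ_{59} form a cyclic group of order 58.
As gcd(15, 58) = 1, raising to the 15th power is a bijection on this group: if x_1^15 ≡ x_2^15 then (x_1x_2^{−1})^15 = 1, and the only element of order dividing gcd(15, 58) = 1 is 1, so x_1 = x_2.
With σ(0) = 0 this makes σ injective on all of ℤ_{59}, hence bijective (finite equal-size domain and codomain). In particular σ is bijective.
Since σ is bijective, we find the preimage of 25. The inverse of x ↦ x^15 on (ℤ_{59})^× is x ↦ x^31, because 15·31 = 465 = 8·58 + 1 ≡ 1 (mod 58) and x^{58} = 1 for x ≠ 0 (Fermat). So σ⁻¹(25) = 25^31 mod 59.
Repeated squaring mod 59: 25^1 ≡ 25, 25^2 ≡ 25² = 625 ≡ 35, 25^4 ≡ 35² = 1225 ≡ 45, 25^8 ≡ 45² = 2025 ≡ 19, 25^16 ≡ 19² = 361 ≡ 7. Since 31 = 16 + 8 + 4 + 2 + 1, 25^31 ≡ 7·19·45·35·25: 7·19 = 133 ≡ 15, then 15·45 = 675 ≡ 26, then 26·35 = 910 ≡ 25, then 25·25 = 625 ≡ 35. So 25^31 ≡ 35 (mod 59).
Hence σ⁻¹(25) = 35.

35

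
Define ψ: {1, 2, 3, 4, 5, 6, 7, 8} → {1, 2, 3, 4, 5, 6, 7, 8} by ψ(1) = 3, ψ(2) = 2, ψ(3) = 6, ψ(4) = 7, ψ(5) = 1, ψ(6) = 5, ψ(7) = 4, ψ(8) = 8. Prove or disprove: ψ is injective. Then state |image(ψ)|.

The values ψ(1), …, ψ(8) are 3, 2, 6, 7, 1, 5, 4, 8 — all distinct.
So ψ(a) = ψ(b) only when a = b, and ψ is injective.
The image of ψ is {1, 2, 3, 4, 5, 6, 7, 8}, which has 8 elements.

8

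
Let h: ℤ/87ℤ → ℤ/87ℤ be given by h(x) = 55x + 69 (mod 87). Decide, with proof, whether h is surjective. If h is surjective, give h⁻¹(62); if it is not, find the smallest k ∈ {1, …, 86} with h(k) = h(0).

41

Recall that surjectivity means every element of the codomain has a preimage under h.
Since gcd(55, 87) = 1, 55 is invertible modulo 87. Euclid's algorithm: 87 = 1·55 + 32, 55 = 1·32 + 23, 32 = 1·23 + 9, 23 = 2·9 + 5, 9 = 1·5 + 4, 5 = 1·4 + 1; back-substituting gives 1 = 19·55 − 12·87, so 55⁻¹ ≡ 19 (mod 87).
For any y ∈ ℤ/87ℤ, x = 19(y − 69) mod 87 satisfies h(x) = 55·19(y − 69) + 69 ≡ y (since 55·19 ≡ 1 mod 87). So every y has a preimage.
Therefore h is surjective.
Since h is surjective, we compute h⁻¹(62): solve 55x + 69 ≡ 62 (mod 87), i.e. 55x ≡ 80 (mod 87).
Multiplying by 55⁻¹ = 19 gives x ≡ 19·80 = 1520 = 17·87 + 41 ≡ 41 (mod 87).
Check: h(41) = 55·41 + 69 = 2324 = 26·87 + 62 ≡ 62 (mod 87).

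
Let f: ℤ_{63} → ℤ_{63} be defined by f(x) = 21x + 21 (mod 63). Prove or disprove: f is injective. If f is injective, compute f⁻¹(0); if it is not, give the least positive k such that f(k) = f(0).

3

Recall that f is injective if f(a) = f(b) implies a = b.
We have gcd(21, 63) = 21 > 1. Taking a = 0 and b = 3: f(0) = 21 and f(3) = 21·3 + 21 = 84 ≡ 21 (mod 63).
So f(0) = f(3) while 0 ≠ 3, thus f is not injective.
Since f is not injective, we find the least positive k with f(k) = f(0): this means 21k ≡ 0 (mod 63), i.e. 63 ∣ 21k. Since gcd(21, 63) = 21, dividing through by 21 this holds exactly when 3 ∣ k.
The smallest positive such k is 3.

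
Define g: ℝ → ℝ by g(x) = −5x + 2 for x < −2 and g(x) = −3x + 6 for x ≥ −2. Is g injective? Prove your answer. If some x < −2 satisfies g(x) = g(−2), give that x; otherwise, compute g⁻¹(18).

Both pieces are strictly decreasing (slopes −5 and −3), so each is injective on its own interval.
The left piece maps (−∞, −2) onto (12, ∞); the right piece maps [−2, ∞) onto (−∞, 12].
These images are disjoint, so no value is attained by both pieces. Thus g is injective.
Because the two images are disjoint, no x < −2 has g(x) = g(−2), so we compute g⁻¹(18): 18 lies in (12, ∞), so solve −5x + 2 = 18: x = (18 − 2)/(−5) = −16/5.

-16/5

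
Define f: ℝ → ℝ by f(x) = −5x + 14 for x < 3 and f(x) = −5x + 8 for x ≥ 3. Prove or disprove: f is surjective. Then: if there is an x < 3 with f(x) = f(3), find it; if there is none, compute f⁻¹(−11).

19/5

Both pieces are strictly decreasing (slopes −5 and −5), so each is injective on its own interval.
The left piece maps (−∞, 3) onto (−1, ∞); the right piece maps [3, ∞) onto (−∞, −7].
The union (−1, ∞) ∪ (−∞, −7] omits the interval between −1 and −7; in particular −1 has no preimage. So f is not surjective.
Because the two images are disjoint, no x < 3 has f(x) = f(3), so we compute f⁻¹(−11): −11 lies in (−∞, −7], so solve −5x + 8 = −11: x = (−11 − 8)/(−5) = 19/5.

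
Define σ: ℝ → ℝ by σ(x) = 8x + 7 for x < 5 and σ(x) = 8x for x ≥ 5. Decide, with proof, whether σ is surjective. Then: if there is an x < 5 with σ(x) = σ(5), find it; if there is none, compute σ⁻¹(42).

33/8

Both pieces are strictly increasing (slopes 8 and 8), so each is injective on its own interval.
The left piece maps (−∞, 5) onto (−∞, 47); the right piece maps [5, ∞) onto [40, ∞).
The union (−∞, 47) ∪ [40, ∞) covers ℝ, so σ is surjective.
For the follow-up: the images overlap, so an x < 5 with σ(x) = σ(5) exists. σ(5) = 40; solving 8x + 7 = 40 for x < 5 gives x = (40 − 7)/8 = 33/8.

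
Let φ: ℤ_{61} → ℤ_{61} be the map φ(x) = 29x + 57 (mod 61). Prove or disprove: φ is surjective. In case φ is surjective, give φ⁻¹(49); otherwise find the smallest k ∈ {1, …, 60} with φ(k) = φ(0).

Recall that φ is surjective if every y in the codomain equals φ(x) for some x in the domain.
Since gcd(29, 61) = 1, 29 is invertible modulo 61. Euclid's algorithm: 61 = 2·29 + 3, 29 = 9·3 + 2, 3 = 1·2 + 1; back-substituting gives 1 = 40·29 − 19·61, so 29⁻¹ ≡ 40 (mod 61).
Then y ↦ 40(y − 57) is a two-sided inverse to φ, so every y ∈ ℤ_{61} has a preimage.
So φ is surjective.
Since φ is surjective, we compute φ⁻¹(49): solve 29x + 57 ≡ 49 (mod 61), i.e. 29x ≡ 53 (mod 61).
Multiplying by 29⁻¹ = 40 gives x ≡ 40·53 = 2120 = 34·61 + 46 ≡ 46 (mod 61).
Check: φ(46) = 29·46 + 57 = 1391 = 22·61 + 49 ≡ 49 (mod 61).

46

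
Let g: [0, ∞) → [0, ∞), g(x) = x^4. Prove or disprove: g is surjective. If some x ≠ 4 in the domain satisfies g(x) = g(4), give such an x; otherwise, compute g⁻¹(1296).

6

For any y ∈ [0, ∞), x = y^{1/4} ∈ [0, ∞) gives g(x) = y, so g is surjective.
Since x ↦ x^4 is strictly increasing on [0, ∞), it is injective there, so no x ≠ 4 in the domain has g(x) = g(4). We therefore compute g⁻¹(1296) = 1296^{1/4} = 6 (indeed 6^4 = 1296).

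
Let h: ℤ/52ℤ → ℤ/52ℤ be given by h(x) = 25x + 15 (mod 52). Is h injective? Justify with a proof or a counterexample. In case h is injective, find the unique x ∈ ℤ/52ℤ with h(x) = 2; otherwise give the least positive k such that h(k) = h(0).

39

Suppose h(s) = h(t) in ℤ/52ℤ. Then 25s + 15 ≡ 25t + 15 (mod 52), so 25(s − t) ≡ 0 (mod 52).
Since gcd(25, 52) = 1, 25 is invertible modulo 52, therefore s − t ≡ 0 (mod 52), i.e. s = t.
Hence h is injective.
We now compute 25⁻¹ mod 52 explicitly. Euclid's algorithm: 52 = 2·25 + 2, 25 = 12·2 + 1; back-substituting gives 1 = 25·25 − 12·52, so 25⁻¹ ≡ 25 (mod 52).
Since h is injective, we compute h⁻¹(2): solve 25x + 15 ≡ 2 (mod 52), i.e. 25x ≡ 39 (mod 52).
Multiplying by 25⁻¹ = 25 gives x ≡ 25·39 = 975 = 18·52 + 39 ≡ 39 (mod 52).
Check: h(39) = 25·39 + 15 = 990 = 19·52 + 2 ≡ 2 (mod 52).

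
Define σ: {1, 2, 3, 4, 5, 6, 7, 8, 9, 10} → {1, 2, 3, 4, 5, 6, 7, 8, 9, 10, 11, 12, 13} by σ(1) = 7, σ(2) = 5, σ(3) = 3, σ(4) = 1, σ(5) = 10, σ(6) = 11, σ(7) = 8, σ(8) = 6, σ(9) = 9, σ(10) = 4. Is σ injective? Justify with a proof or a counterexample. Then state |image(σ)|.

10

The values σ(1), …, σ(10) are 7, 5, 3, 1, 10, 11, 8, 6, 9, 4 — all distinct.
So σ(a) = σ(b) only when a = b, and σ is injective.
The image of σ is {1, 3, 4, 5, 6, 7, 8, 9, 10, 11}, which has 10 elements.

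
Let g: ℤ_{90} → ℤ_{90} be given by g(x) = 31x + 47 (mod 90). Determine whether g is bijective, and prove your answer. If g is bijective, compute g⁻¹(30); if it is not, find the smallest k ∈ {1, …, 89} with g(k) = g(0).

43

By definition, injectivity means: for all s, t in the domain, g(s) = g(t) implies s = t.
If g(s) = g(t), then 31s ≡ 31t (mod 90). Because gcd(31, 90) = 1, we may cancel 31 to get s ≡ t (mod 90).
We now compute 31⁻¹ mod 90 explicitly. Euclid's algorithm: 90 = 2·31 + 28, 31 = 1·28 + 3, 28 = 9·3 + 1; back-substituting gives 1 = 61·31 − 21·90, so 31⁻¹ ≡ 61 (mod 90).
Then y ↦ 61(y − 47) is a two-sided inverse to g, so every y ∈ ℤ_{90} has a preimage.
Hence g is bijective.
Since g is bijective, we find g⁻¹(30): we need 31x ≡ 30 − 47 ≡ 73 (mod 90). Using 31⁻¹ = 61: x ≡ 61·73 = 4453 = 49·90 + 43, so x = 43.
Check: g(43) = 31·43 + 47 = 1380 = 15·90 + 30 ≡ 30 (mod 90).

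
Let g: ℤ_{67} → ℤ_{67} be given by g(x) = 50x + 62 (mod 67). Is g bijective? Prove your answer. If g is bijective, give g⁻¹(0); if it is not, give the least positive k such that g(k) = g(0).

47

Recall that g is injective when g(a) = g(b) forces a = b.
Suppose g(a) = g(b) in ℤ_{67}. Then 50a + 62 ≡ 50b + 62 (mod 67), therefore 50(a − b) ≡ 0 (mod 67).
Since gcd(50, 67) = 1, 50 is invertible modulo 67, thus a − b ≡ 0 (mod 67), i.e. a = b.
We now compute 50⁻¹ mod 67 explicitly. Euclid's algorithm: 67 = 1·50 + 17, 50 = 2·17 + 16, 17 = 1·16 + 1; back-substituting gives 1 = 63·50 − 47·67, so 50⁻¹ ≡ 63 (mod 67).
Then y ↦ 63(y − 62) is a two-sided inverse to g, so every y ∈ ℤ_{67} has a preimage.
Therefore g is bijective.
Since g is bijective, we find g⁻¹(0): we need 50x ≡ 0 − 62 ≡ 5 (mod 67). Using 50⁻¹ = 63: x ≡ 63·5 = 315 = 4·67 + 47, so x = 47.
Check: g(47) = 50·47 + 62 = 2412 = 36·67 + 0 ≡ 0 (mod 67).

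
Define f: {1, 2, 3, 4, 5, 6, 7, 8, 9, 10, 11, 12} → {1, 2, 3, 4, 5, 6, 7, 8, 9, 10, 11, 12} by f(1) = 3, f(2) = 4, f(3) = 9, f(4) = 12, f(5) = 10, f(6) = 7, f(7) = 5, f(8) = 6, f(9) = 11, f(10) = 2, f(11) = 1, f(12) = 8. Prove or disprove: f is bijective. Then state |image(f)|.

12

The values 3, 4, 9, 12, 10, 7, 5, 6, 11, 2, 1, 8 are a permutation of {1, 2, 3, 4, 5, 6, 7, 8, 9, 10, 11, 12}: each element appears exactly once.
So f is injective and surjective, hence bijective.
The image of f is {1, 2, 3, 4, 5, 6, 7, 8, 9, 10, 11, 12}, which has 12 elements.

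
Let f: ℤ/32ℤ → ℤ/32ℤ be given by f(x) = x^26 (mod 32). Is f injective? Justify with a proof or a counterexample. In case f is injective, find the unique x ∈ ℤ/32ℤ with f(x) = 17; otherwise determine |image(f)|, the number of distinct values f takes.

f(0) = 0^26 = 0.
f(2): Repeated squaring mod 32: 2^1 ≡ 2, 2^2 ≡ 2² = 4, 2^4 ≡ 4² = 16, 2^8 ≡ 16² = 256 ≡ 0, 2^16 ≡ 0² = 0. Since 26 = 16 + 8 + 2, 2^26 ≡ 0·0·4: 0·0 = 0, then 0·4 = 0. So 2^26 ≡ 0 (mod 32).
So f(0) = f(2) = 0 while 0 ≠ 2, so f is not injective.
Since f is not injective, we determine |image(f)|. Computing x^26 mod 32 for each x (by repeated squaring, reducing mod 32 at every step), the values f(0), f(1), …, f(31) are: 0, 1, 0, 9, 0, 25, 0, 17, 0, 17, 0, 25, 0, 9, 0, 1, 0, 1, 0, 9, 0, 25, 0, 17, 0, 17, 0, 25, 0, 9, 0, 1.
The distinct values are {0, 1, 9, 17, 25}; there are 5 of them.

5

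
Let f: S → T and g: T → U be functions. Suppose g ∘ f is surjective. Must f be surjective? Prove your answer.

not surjective

No. Take S = {1, 2, 3}, T = {1, 2, 3, 4, 5, 6}, U = {1}, f(a) = 1 for every a ∈ S, and g(b) = 1 for every b ∈ T.
Then g ∘ f is surjective onto {1}, but 6 ∈ T has no preimage under f, so f is not surjective.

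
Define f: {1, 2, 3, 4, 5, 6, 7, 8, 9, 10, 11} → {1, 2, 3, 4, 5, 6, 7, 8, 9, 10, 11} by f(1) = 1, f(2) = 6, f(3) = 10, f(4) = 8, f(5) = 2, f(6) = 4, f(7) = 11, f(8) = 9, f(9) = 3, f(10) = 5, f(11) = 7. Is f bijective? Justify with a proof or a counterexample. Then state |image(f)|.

11

The values 1, 6, 10, 8, 2, 4, 11, 9, 3, 5, 7 are a permutation of {1, 2, 3, 4, 5, 6, 7, 8, 9, 10, 11}: each element appears exactly once.
So f is injective and surjective, hence bijective.
The image of f is {1, 2, 3, 4, 5, 6, 7, 8, 9, 10, 11}, which has 11 elements.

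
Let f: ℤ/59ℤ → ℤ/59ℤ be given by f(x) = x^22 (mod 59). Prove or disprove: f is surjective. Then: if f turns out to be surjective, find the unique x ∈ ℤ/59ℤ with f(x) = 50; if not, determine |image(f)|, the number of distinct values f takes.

30

f(29): Repeated squaring mod 59: 29^1 ≡ 29, 29^2 ≡ 29² = 841 ≡ 15, 29^4 ≡ 15² = 225 ≡ 48, 29^8 ≡ 48² = 2304 ≡ 3, 29^16 ≡ 3² = 9. Since 22 = 16 + 4 + 2, 29^22 ≡ 9·48·15: 9·48 = 432 ≡ 19, then 19·15 = 285 ≡ 49. So 29^22 ≡ 49 (mod 59).
f(30): Repeated squaring mod 59: 30^1 ≡ 30, 30^2 ≡ 30² = 900 ≡ 15, 30^4 ≡ 15² = 225 ≡ 48, 30^8 ≡ 48² = 2304 ≡ 3, 30^16 ≡ 3² = 9. Since 22 = 16 + 4 + 2, 30^22 ≡ 9·48·15: 9·48 = 432 ≡ 19, then 19·15 = 285 ≡ 49. So 30^22 ≡ 49 (mod 59).
So f(29) = f(30) = 49 while 29 ≠ 30, so f is not injective.
A non-injective map from the 59-element set ℤ/59ℤ to itself takes at most 58 distinct values, so it cannot be surjective. So f is not surjective.
Since f is not surjective, we determine |image(f)|. Computing x^22 mod 59 for each x (by repeated squaring, reducing mod 59 at every step), the values f(0), f(1), …, f(58) are: 0, 1, 53, 15, 36, 46, 28, 45, 20, 48, 19, 29, 9, 16, 25, 41, 57, 21, 7, 35, 4, 26, 3, 17, 5, 51, 22, 12, 27, 49, 49, 27, 12, 22, 51, 5, 17, 3, 26, 4, 35, 7, 21, 57, 41, 25, 16, 9, 29, 19, 48, 20, 45, 28, 46, 36, 15, 53, 1.
The distinct values are {0, 1, 3, 4, 5, 7, 9, 12, 15, 16, 17, 19, 20, 21, 22, 25, 26, 27, 28, 29, 35, 36, 41, 45, 46, 48, 49, 51, 53, 57}; there are 30 of them.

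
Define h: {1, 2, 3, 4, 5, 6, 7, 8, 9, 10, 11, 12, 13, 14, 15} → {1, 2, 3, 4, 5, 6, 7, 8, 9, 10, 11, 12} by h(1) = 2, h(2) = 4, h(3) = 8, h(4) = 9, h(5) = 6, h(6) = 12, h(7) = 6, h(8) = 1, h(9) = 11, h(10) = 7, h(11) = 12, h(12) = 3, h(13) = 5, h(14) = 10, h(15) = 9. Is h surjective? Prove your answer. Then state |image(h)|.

Every element of the codomain has a preimage: 1 = h(8), 2 = h(1), 3 = h(12), 4 = h(2), 5 = h(13), 6 = h(5), 7 = h(10), 8 = h(3), 9 = h(4), 10 = h(14), 11 = h(9), 12 = h(6).
Therefore h is surjective.
The image of h is {1, 2, 3, 4, 5, 6, 7, 8, 9, 10, 11, 12}, which has 12 elements.

12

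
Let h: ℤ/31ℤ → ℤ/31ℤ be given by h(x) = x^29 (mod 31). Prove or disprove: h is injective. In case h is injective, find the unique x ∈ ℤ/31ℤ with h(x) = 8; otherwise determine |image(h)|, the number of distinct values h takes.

Since 31 is prime, the nonzero elements of ℤ/31ℤ form a cyclic group of order 30.
As gcd(29, 30) = 1, raising to the 29th power is a bijection on this group: if x_1^29 ≡ x_2^29 then (x_1x_2^{−1})^29 = 1, and the only element of order dividing gcd(29, 30) = 1 is 1, so x_1 = x_2.
With h(0) = 0 this makes h injective on all of ℤ/31ℤ, hence bijective (finite equal-size domain and codomain). In particular h is injective.
Since h is injective, we find the preimage of 8. The inverse of x ↦ x^29 on (ℤ/31ℤ)^× is x ↦ x^29, because 29·29 = 841 = 28·30 + 1 ≡ 1 (mod 30) and x^{30} = 1 for x ≠ 0 (Fermat). So h⁻¹(8) = 8^29 mod 31.
Repeated squaring mod 31: 8^1 ≡ 8, 8^2 ≡ 8² = 64 ≡ 2, 8^4 ≡ 2² = 4, 8^8 ≡ 4² = 16, 8^16 ≡ 16² = 256 ≡ 8. Since 29 = 16 + 8 + 4 + 1, 8^29 ≡ 8·16·4·8: 8·16 = 128 ≡ 4, then 4·4 = 16, then 16·8 = 128 ≡ 4. So 8^29 ≡ 4 (mod 31).
Hence h⁻¹(8) = 4.

4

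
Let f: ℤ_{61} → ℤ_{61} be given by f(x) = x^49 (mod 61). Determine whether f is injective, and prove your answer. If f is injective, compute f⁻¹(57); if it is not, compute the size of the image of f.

12

Since 61 is prime, the nonzero elements of ℤ_{61} form a cyclic group of order 60.
As gcd(49, 60) = 1, raising to the 49th power is a bijection on this group: if x_1^49 ≡ x_2^49 then (x_1x_2^{−1})^49 = 1, and the only element of order dividing gcd(49, 60) = 1 is 1, so x_1 = x_2.
With f(0) = 0 this makes f injective on all of ℤ_{61}, hence bijective (finite equal-size domain and codomain). In particular f is injective.
Since f is injective, we find the preimage of 57. The inverse of x ↦ x^49 on (ℤ_{61})^× is x ↦ x^49, because 49·49 = 2401 = 40·60 + 1 ≡ 1 (mod 60) and x^{60} = 1 for x ≠ 0 (Fermat). So f⁻¹(57) = 57^49 mod 61.
Repeated squaring mod 61: 57^1 ≡ 57, 57^2 ≡ 57² = 3249 ≡ 16, 57^4 ≡ 16² = 256 ≡ 12, 57^8 ≡ 12² = 144 ≡ 22, 57^16 ≡ 22² = 484 ≡ 57, 57^32 ≡ 57² = 3249 ≡ 16. Since 49 = 32 + 16 + 1, 57^49 ≡ 16·57·57: 16·57 = 912 ≡ 58, then 58·57 = 3306 ≡ 12. So 57^49 ≡ 12 (mod 61).
Hence f⁻¹(57) = 12.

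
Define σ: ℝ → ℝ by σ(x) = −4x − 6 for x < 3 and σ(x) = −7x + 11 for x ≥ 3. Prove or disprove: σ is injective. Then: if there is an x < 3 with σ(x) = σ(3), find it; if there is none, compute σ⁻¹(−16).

1

Both pieces are strictly decreasing (slopes −4 and −7), so each is injective on its own interval.
The left piece maps (−∞, 3) onto (−18, ∞); the right piece maps [3, ∞) onto (−∞, −10].
These images overlap. In particular σ(3) = −10 (right piece), and solving −4x − 6 = −10 on the left piece gives x = 1 < 3.
So σ(1) = σ(3) with 1 ≠ 3, and σ is not injective. This x = 1 is the requested value below 3.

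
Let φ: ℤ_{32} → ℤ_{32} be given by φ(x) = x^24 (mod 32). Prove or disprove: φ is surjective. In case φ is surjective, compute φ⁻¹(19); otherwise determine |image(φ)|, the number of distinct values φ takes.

2

φ(0) = 0^24 = 0.
φ(2): Repeated squaring mod 32: 2^1 ≡ 2, 2^2 ≡ 2² = 4, 2^4 ≡ 4² = 16, 2^8 ≡ 16² = 256 ≡ 0, 2^16 ≡ 0² = 0. Since 24 = 16 + 8, 2^24 ≡ 0·0: 0·0 = 0. So 2^24 ≡ 0 (mod 32).
So φ(0) = φ(2) = 0 while 0 ≠ 2, therefore φ is not injective.
A non-injective map from the 32-element set ℤ_{32} to itself takes at most 31 distinct values, so it cannot be surjective. Hence φ is not surjective.
Since φ is not surjective, we determine |image(φ)|. Computing x^24 mod 32 for each x (by repeated squaring, reducing mod 32 at every step), the values φ(0), φ(1), …, φ(31) are: 0, 1, 0, 1, 0, 1, 0, 1, 0, 1, 0, 1, 0, 1, 0, 1, 0, 1, 0, 1, 0, 1, 0, 1, 0, 1, 0, 1, 0, 1, 0, 1.
The distinct values are {0, 1}; there are 2 of them.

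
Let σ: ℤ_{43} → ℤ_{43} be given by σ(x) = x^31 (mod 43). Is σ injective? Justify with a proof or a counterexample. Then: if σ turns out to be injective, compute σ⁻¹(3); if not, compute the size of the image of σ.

19

Since 43 is prime, the nonzero elements of ℤ_{43} form a cyclic group of order 42.
As gcd(31, 42) = 1, raising to the 31st power is a bijection on this group: if a^31 ≡ b^31 then (ab^{−1})^31 = 1, and the only element of order dividing gcd(31, 42) = 1 is 1, so a = b.
With σ(0) = 0 this makes σ injective on all of ℤ_{43}, hence bijective (finite equal-size domain and codomain). In particular σ is injective.
Since σ is injective, we find the preimage of 3. The inverse of x ↦ x^31 on (ℤ_{43})^× is x ↦ x^19, because 31·19 = 589 = 14·42 + 1 ≡ 1 (mod 42) and x^{42} = 1 for x ≠ 0 (Fermat). So σ⁻¹(3) = 3^19 mod 43.
Repeated squaring mod 43: 3^1 ≡ 3, 3^2 ≡ 3² = 9, 3^4 ≡ 9² = 81 ≡ 38, 3^8 ≡ 38² = 1444 ≡ 25, 3^16 ≡ 25² = 625 ≡ 23. Since 19 = 16 + 2 + 1, 3^19 ≡ 23·9·3: 23·9 = 207 ≡ 35, then 35·3 = 105 ≡ 19. So 3^19 ≡ 19 (mod 43).
Hence σ⁻¹(3) = 19.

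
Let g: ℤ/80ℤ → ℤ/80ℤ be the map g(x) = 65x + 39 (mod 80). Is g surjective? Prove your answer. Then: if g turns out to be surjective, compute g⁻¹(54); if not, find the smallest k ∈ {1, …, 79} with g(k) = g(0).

16

Since gcd(65, 80) = 5, we have 65x ≡ 0 (mod 5) for all x, so g(x) ≡ 4 (mod 5).
But 0 ≢ 4 (mod 5), so 0 ∈ ℤ/80ℤ has no preimage. Hence g is not surjective.
Since g is not surjective, we find the least positive k with g(k) = g(0): this means 65k ≡ 0 (mod 80), i.e. 80 ∣ 65k. Since gcd(65, 80) = 5, dividing through by 5 this holds exactly when 16 ∣ 13k, and as gcd(13, 16) = 1, exactly when 16 ∣ k.
The smallest positive such k is 16.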